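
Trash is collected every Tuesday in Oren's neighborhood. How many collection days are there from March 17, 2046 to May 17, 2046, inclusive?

9

March 17, 2046 is a Saturday.
The range spans 62 days (inclusive of both endpoints).
62 = 7 × 8 + 6, so there are 8 full weeks plus 6 extra days.
Each full week contributes one Tuesday: 8 so far.
The 6 extra days are Saturday, Sunday, Monday, Tuesday, Wednesday, Thursday — 1 of them qualifies.
Total: 8 + 1 = 9.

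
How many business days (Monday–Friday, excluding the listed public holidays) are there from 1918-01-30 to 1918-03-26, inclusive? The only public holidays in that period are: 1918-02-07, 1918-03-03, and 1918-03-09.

39 business days

1918-01-30 is a Wednesday.
The range spans 56 days (inclusive of both endpoints).
56 = 7 × 8, so the span is exactly 8 full weeks.
Each full week contributes 5 weekdays (Mon–Fri): 8 × 5 = 40.
Total: 40.
Holidays: 1918-02-07 (Thu); 1918-03-03 (Sun); 1918-03-09 (Sat).
1 of the 3 holidays fall on weekdays; the rest are weekends and were already excluded.
Business days: 40 − 1 = 39.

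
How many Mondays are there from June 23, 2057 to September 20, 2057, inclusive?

13

June 23, 2057 is a Saturday.
That's 90 days from start to end, counting both.
90 = 7 × 12 + 6, so there are 12 full weeks plus 6 extra days.
Each full week contributes one Monday: 12 so far.
The 6 extra days are Saturday, Sunday, Monday, Tuesday, Wednesday, Thursday — 1 of them qualifies.
Total: 12 + 1 = 13.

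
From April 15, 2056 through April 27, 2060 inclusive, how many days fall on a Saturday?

April 15, 2056 is a Saturday.
The range spans 1474 days (inclusive of both endpoints).
1474 = 7 × 210 + 4, so there are 210 full weeks plus 4 extra days.
Each full week contributes one Saturday: 210 so far.
The 4 extra days are Saturday, Sunday, Monday, Tuesday — 1 of them qualifies.
Total: 210 + 1 = 211.

211 Saturdays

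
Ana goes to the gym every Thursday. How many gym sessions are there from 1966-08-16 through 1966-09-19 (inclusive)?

5

1966-08-16 is a Tuesday.
The range spans 35 days (inclusive of both endpoints).
35 = 7 × 5, so the span is exactly 5 full weeks.
Each full week contributes one Thursday: 5 so far.
Total: 5.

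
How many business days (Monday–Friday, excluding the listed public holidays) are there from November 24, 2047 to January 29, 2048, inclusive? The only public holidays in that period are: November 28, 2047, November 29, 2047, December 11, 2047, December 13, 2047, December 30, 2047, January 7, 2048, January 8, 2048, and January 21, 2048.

November 24, 2047 is a Sunday.
From November 24, 2047 to January 29, 2048 is 67 days inclusive.
67 = 7 × 9 + 4, so there are 9 full weeks plus 4 extra days.
Each full week contributes 5 weekdays (Mon–Fri): 9 × 5 = 45.
The 4 extra days are Sun, Mon, Tue, Wed — 3 of them qualify.
Total: 45 + 3 = 48.
Holidays: November 28, 2047 (Thu); November 29, 2047 (Fri); December 11, 2047 (Wed); December 13, 2047 (Fri); December 30, 2047 (Mon); January 7, 2048 (Tue); January 8, 2048 (Wed); January 21, 2048 (Tue).
All 8 holidays fall on weekdays, so subtract 8.
Business days: 48 − 8 = 40.

40 business days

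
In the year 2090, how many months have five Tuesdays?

4

A month has five Tuesdays exactly when Tuesday falls within its first (length − 28) days.
Jan: 31 days, starts Sun → 5 of Sun, Mon, Tue ✓
Feb: 28 days, starts Wed → 5 of (none)
Mar: 31 days, starts Wed → 5 of Wed, Thu, Fri
Apr: 30 days, starts Sat → 5 of Sat, Sun
May: 31 days, starts Mon → 5 of Mon, Tue, Wed ✓
Jun: 30 days, starts Thu → 5 of Thu, Fri
Jul: 31 days, starts Sat → 5 of Sat, Sun, Mon
Aug: 31 days, starts Tue → 5 of Tue, Wed, Thu ✓
Sep: 30 days, starts Fri → 5 of Fri, Sat
Oct: 31 days, starts Sun → 5 of Sun, Mon, Tue ✓
Nov: 30 days, starts Wed → 5 of Wed, Thu
Dec: 31 days, starts Fri → 5 of Fri, Sat, Sun
Months with five Tuesdays: Jan, May, Aug, Oct.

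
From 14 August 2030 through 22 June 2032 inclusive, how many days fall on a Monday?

97 Mondays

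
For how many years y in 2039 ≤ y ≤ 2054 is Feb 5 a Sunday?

Day of week of February 5 in each year:
2039: Sat, 2040: Sun ✓, 2041: Tue, 2042: Wed, 2043: Thu, 2044: Fri, 2045: Sun ✓, 2046: Mon, 2047: Tue, 2048: Wed, 2049: Fri, 2050: Sat, 2051: Sun ✓, 2052: Mon, 2053: Wed, 2054: Thu
Sundays: 2040, 2045, 2051.

3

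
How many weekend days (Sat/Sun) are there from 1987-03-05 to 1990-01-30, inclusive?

1987-03-05 is a Thursday.
From 1987-03-05 to 1990-01-30 is 1063 days inclusive.
1063 = 7 × 151 + 6, so there are 151 full weeks plus 6 extra days.
Each full week contributes 2 weekend days (Sat, Sun): 151 × 2 = 302.
The 6 extra days are Thu, Fri, Sat, Sun, Mon, Tue — 2 of them qualify.
Total: 302 + 2 = 304.

304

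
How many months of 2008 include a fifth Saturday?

A month has five Saturdays exactly when Saturday falls within its first (length − 28) days.
Jan: 31 days, starts Tue → 5 of Tue, Wed, Thu
Feb: 29 days, starts Fri → 5 of Fri
Mar: 31 days, starts Sat → 5 of Sat, Sun, Mon ✓
Apr: 30 days, starts Tue → 5 of Tue, Wed
May: 31 days, starts Thu → 5 of Thu, Fri, Sat ✓
Jun: 30 days, starts Sun → 5 of Sun, Mon
Jul: 31 days, starts Tue → 5 of Tue, Wed, Thu
Aug: 31 days, starts Fri → 5 of Fri, Sat, Sun ✓
Sep: 30 days, starts Mon → 5 of Mon, Tue
Oct: 31 days, starts Wed → 5 of Wed, Thu, Fri
Nov: 30 days, starts Sat → 5 of Sat, Sun ✓
Dec: 31 days, starts Mon → 5 of Mon, Tue, Wed
Months with five Saturdays: Mar, May, Aug, Nov.

4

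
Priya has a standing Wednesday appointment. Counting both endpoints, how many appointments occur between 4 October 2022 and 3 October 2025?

157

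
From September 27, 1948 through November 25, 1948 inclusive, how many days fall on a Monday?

September 27, 1948 is a Monday.
From September 27, 1948 to November 25, 1948 is 60 days inclusive.
60 = 7 × 8 + 4, so there are 8 full weeks plus 4 extra days.
Each full week contributes one Monday: 8 so far.
The 4 extra days are Mon, Tue, Wed, Thu — 1 of them qualifies.
Total: 8 + 1 = 9.

9 Mondays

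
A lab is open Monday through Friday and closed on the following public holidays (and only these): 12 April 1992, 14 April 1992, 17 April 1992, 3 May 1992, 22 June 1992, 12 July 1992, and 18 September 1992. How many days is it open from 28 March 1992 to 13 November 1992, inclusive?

161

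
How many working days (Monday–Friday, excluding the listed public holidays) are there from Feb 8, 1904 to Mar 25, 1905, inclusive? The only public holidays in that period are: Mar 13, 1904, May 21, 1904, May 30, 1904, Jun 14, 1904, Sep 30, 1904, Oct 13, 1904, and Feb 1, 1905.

290

Feb 8, 1904 is a Monday.
The range spans 412 days (inclusive of both endpoints).
412 = 7 × 58 + 6, so there are 58 full weeks plus 6 extra days.
Each full week contributes 5 weekdays (Mon–Fri): 58 × 5 = 290.
The 6 extra days are Monday, Tuesday, Wednesday, Thursday, Friday, Saturday — 5 of them qualify.
Total: 290 + 5 = 295.
Holidays: Mar 13, 1904 (Sun); May 21, 1904 (Sat); May 30, 1904 (Mon); Jun 14, 1904 (Tue); Sep 30, 1904 (Fri); Oct 13, 1904 (Thu); Feb 1, 1905 (Wed).
5 of the 7 holidays fall on weekdays; the rest are weekends and were already excluded.
Business days: 295 − 5 = 290.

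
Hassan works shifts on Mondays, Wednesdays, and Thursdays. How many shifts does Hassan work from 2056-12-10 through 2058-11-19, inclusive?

2056-12-10 is a Sunday.
That's 710 days from start to end, counting both.
710 = 7 × 101 + 3, so there are 101 full weeks plus 3 extra days.
Each full week contributes 3 days from the set (Mon, Wed, Thu): 101 × 3 = 303.
The 3 extra days are Sun, Mon, Tue — 1 of them qualifies.
Total: 303 + 1 = 304.

304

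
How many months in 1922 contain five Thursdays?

A month has five Thursdays exactly when Thursday falls within its first (length − 28) days.
Jan: 31 days, starts Sun → 5 of Sun, Mon, Tue
Feb: 28 days, starts Wed → 5 of (none)
Mar: 31 days, starts Wed → 5 of Wed, Thu, Fri ✓
Apr: 30 days, starts Sat → 5 of Sat, Sun
May: 31 days, starts Mon → 5 of Mon, Tue, Wed
Jun: 30 days, starts Thu → 5 of Thu, Fri ✓
Jul: 31 days, starts Sat → 5 of Sat, Sun, Mon
Aug: 31 days, starts Tue → 5 of Tue, Wed, Thu ✓
Sep: 30 days, starts Fri → 5 of Fri, Sat
Oct: 31 days, starts Sun → 5 of Sun, Mon, Tue
Nov: 30 days, starts Wed → 5 of Wed, Thu ✓
Dec: 31 days, starts Fri → 5 of Fri, Sat, Sun
Months with five Thursdays: Mar, Jun, Aug, Nov.

4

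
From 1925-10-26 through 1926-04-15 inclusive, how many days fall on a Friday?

1925-10-26 is a Monday.
That's 172 days from start to end, counting both.
172 = 7 × 24 + 4, so there are 24 full weeks plus 4 extra days.
Each full week contributes one Friday: 24 so far.
The 4 extra days are Mon, Tue, Wed, Thu — none qualify.
Total: 24 + 0 = 24.

24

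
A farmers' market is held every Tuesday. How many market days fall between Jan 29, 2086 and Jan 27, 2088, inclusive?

105 Tuesdays

Jan 29, 2086 is a Tuesday.
That's 729 days from start to end, counting both.
729 = 7 × 104 + 1, so there are 104 full weeks plus 1 extra day.
Each full week contributes one Tuesday: 104 so far.
The 1 extra day is Tue — 1 of them qualifies.
Total: 104 + 1 = 105.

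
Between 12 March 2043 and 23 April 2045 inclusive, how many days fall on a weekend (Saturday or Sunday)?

222

12 March 2043 is a Thursday.
That's 774 days from start to end, counting both.
774 = 7 × 110 + 4, so there are 110 full weeks plus 4 extra days.
Each full week contributes 2 weekend days (Sat, Sun): 110 × 2 = 220.
The 4 extra days are Thu, Fri, Sat, Sun — 2 of them qualify.
Total: 220 + 2 = 222.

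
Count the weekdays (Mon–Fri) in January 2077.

21 weekdays

Jan 1, 2077 is a Friday.
That's 31 days from start to end, counting both.
31 = 7 × 4 + 3, so there are 4 full weeks plus 3 extra days.
Each full week contributes 5 weekdays (Mon–Fri): 4 × 5 = 20.
The 3 extra days are Friday, Saturday, Sunday — 1 of them qualifies.
Total: 20 + 1 = 21.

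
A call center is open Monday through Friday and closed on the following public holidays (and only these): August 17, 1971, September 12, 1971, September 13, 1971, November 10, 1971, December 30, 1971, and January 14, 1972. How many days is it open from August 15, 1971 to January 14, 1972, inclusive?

August 15, 1971 is a Sunday.
That's 153 days from start to end, counting both.
153 = 7 × 21 + 6, so there are 21 full weeks plus 6 extra days.
Each full week contributes 5 weekdays (Mon–Fri): 21 × 5 = 105.
The 6 extra days are Sun, Mon, Tue, Wed, Thu, Fri — 5 of them qualify.
Total: 105 + 5 = 110.
Holidays: August 17, 1971 (Tue); September 12, 1971 (Sun); September 13, 1971 (Mon); November 10, 1971 (Wed); December 30, 1971 (Thu); January 14, 1972 (Fri).
5 of the 6 holidays fall on weekdays; the rest are weekends and were already excluded.
Business days: 110 − 5 = 105.

105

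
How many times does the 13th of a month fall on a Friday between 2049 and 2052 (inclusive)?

6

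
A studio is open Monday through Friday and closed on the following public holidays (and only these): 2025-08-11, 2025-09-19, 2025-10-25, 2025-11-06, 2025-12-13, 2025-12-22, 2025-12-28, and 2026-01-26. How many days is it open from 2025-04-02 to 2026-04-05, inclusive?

2025-04-02 is a Wednesday.
From 2025-04-02 to 2026-04-05 is 369 days inclusive.
369 = 7 × 52 + 5, so there are 52 full weeks plus 5 extra days.
Each full week contributes 5 weekdays (Mon–Fri): 52 × 5 = 260.
The 5 extra days are Wednesday, Thursday, Friday, Saturday, Sunday — 3 of them qualify.
Total: 260 + 3 = 263.
Holidays: 2025-08-11 (Mon); 2025-09-19 (Fri); 2025-10-25 (Sat); 2025-11-06 (Thu); 2025-12-13 (Sat); 2025-12-22 (Mon); 2025-12-28 (Sun); 2026-01-26 (Mon).
5 of the 8 holidays fall on weekdays; the rest are weekends and were already excluded.
Business days: 263 − 5 = 258.

258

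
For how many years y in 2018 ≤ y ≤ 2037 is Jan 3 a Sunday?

2

Day of week of January 3 in each year:
2018: Wed, 2019: Thu, 2020: Fri, 2021: Sun ✓, 2022: Mon, 2023: Tue, 2024: Wed, 2025: Fri, 2026: Sat, 2027: Sun ✓, 2028: Mon, 2029: Wed, 2030: Thu, 2031: Fri, 2032: Sat, 2033: Mon, 2034: Tue, 2035: Wed, 2036: Thu, 2037: Sat
Sundays: 2021, 2027.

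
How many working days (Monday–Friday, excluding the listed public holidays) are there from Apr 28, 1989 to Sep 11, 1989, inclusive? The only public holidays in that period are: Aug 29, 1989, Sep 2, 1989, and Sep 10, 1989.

Apr 28, 1989 is a Friday.
That's 137 days from start to end, counting both.
137 = 7 × 19 + 4, so there are 19 full weeks plus 4 extra days.
Each full week contributes 5 weekdays (Mon–Fri): 19 × 5 = 95.
The 4 extra days are Friday, Saturday, Sunday, Monday — 2 of them qualify.
Total: 95 + 2 = 97.
Holidays: Aug 29, 1989 (Tue); Sep 2, 1989 (Sat); Sep 10, 1989 (Sun).
1 of the 3 holidays fall on weekdays; the rest are weekends and were already excluded.
Business days: 97 − 1 = 96.

96 working days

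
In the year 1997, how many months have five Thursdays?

4

A month has five Thursdays exactly when Thursday falls within its first (length − 28) days.
Jan: 31 days, starts Wed → 5 of Wed, Thu, Fri ✓
Feb: 28 days, starts Sat → 5 of (none)
Mar: 31 days, starts Sat → 5 of Sat, Sun, Mon
Apr: 30 days, starts Tue → 5 of Tue, Wed
May: 31 days, starts Thu → 5 of Thu, Fri, Sat ✓
Jun: 30 days, starts Sun → 5 of Sun, Mon
Jul: 31 days, starts Tue → 5 of Tue, Wed, Thu ✓
Aug: 31 days, starts Fri → 5 of Fri, Sat, Sun
Sep: 30 days, starts Mon → 5 of Mon, Tue
Oct: 31 days, starts Wed → 5 of Wed, Thu, Fri ✓
Nov: 30 days, starts Sat → 5 of Sat, Sun
Dec: 31 days, starts Mon → 5 of Mon, Tue, Wed
Months with five Thursdays: Jan, May, Jul, Oct.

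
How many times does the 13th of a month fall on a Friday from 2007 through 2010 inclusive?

7

Friday-the-13ths by year:
2007: Apr, Jul
2008: Jun
2009: Feb, Mar, Nov
2010: Aug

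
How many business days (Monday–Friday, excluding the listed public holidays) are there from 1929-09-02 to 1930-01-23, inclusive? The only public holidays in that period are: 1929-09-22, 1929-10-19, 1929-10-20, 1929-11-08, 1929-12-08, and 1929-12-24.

102

1929-09-02 is a Monday.
From 1929-09-02 to 1930-01-23 is 144 days inclusive.
144 = 7 × 20 + 4, so there are 20 full weeks plus 4 extra days.
Each full week contributes 5 weekdays (Mon–Fri): 20 × 5 = 100.
The 4 extra days are Monday, Tuesday, Wednesday, Thursday — 4 of them qualify.
Total: 100 + 4 = 104.
Holidays: 1929-09-22 (Sun); 1929-10-19 (Sat); 1929-10-20 (Sun); 1929-11-08 (Fri); 1929-12-08 (Sun); 1929-12-24 (Tue).
2 of the 6 holidays fall on weekdays; the rest are weekends and were already excluded.
Business days: 104 − 2 = 102.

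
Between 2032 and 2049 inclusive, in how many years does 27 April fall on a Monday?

Day of week of April 27 in each year:
2032: Tue, 2033: Wed, 2034: Thu, 2035: Fri, 2036: Sun, 2037: Mon ✓, 2038: Tue, 2039: Wed, 2040: Fri, 2041: Sat, 2042: Sun, 2043: Mon ✓, 2044: Wed, 2045: Thu, 2046: Fri, 2047: Sat, 2048: Mon ✓, 2049: Tue
Mondays: 2037, 2043, 2048.

3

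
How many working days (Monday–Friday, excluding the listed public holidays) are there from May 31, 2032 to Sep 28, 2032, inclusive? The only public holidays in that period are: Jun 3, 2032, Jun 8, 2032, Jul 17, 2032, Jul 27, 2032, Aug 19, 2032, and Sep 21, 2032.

May 31, 2032 is a Monday.
The range spans 121 days (inclusive of both endpoints).
121 = 7 × 17 + 2, so there are 17 full weeks plus 2 extra days.
Each full week contributes 5 weekdays (Mon–Fri): 17 × 5 = 85.
The 2 extra days are Monday, Tuesday — 2 of them qualify.
Total: 85 + 2 = 87.
Holidays: Jun 3, 2032 (Thu); Jun 8, 2032 (Tue); Jul 17, 2032 (Sat); Jul 27, 2032 (Tue); Aug 19, 2032 (Thu); Sep 21, 2032 (Tue).
5 of the 6 holidays fall on weekdays; the rest are weekends and were already excluded.
Business days: 87 − 5 = 82.

82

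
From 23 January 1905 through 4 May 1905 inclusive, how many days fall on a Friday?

14

23 January 1905 is a Monday.
From 23 January 1905 to 4 May 1905 is 102 days inclusive.
102 = 7 × 14 + 4, so there are 14 full weeks plus 4 extra days.
Each full week contributes one Friday: 14 so far.
The 4 extra days are Mon, Tue, Wed, Thu — none qualify.
Total: 14 + 0 = 14.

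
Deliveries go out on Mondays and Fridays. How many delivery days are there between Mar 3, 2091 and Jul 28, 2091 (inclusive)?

Mar 3, 2091 is a Saturday.
From Mar 3, 2091 to Jul 28, 2091 is 148 days inclusive.
148 = 7 × 21 + 1, so there are 21 full weeks plus 1 extra day.
Each full week contributes 2 days from the set (Mon, Fri): 21 × 2 = 42.
The 1 extra day is Sat — none qualify.
Total: 42 + 0 = 42.

42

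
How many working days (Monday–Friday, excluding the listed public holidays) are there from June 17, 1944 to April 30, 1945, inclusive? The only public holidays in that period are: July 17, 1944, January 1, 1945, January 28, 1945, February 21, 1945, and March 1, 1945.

222

June 17, 1944 is a Saturday.
From June 17, 1944 to April 30, 1945 is 318 days inclusive.
318 = 7 × 45 + 3, so there are 45 full weeks plus 3 extra days.
Each full week contributes 5 weekdays (Mon–Fri): 45 × 5 = 225.
The 3 extra days are Saturday, Sunday, Monday — 1 of them qualifies.
Total: 225 + 1 = 226.
Holidays: July 17, 1944 (Mon); January 1, 1945 (Mon); January 28, 1945 (Sun); February 21, 1945 (Wed); March 1, 1945 (Thu).
4 of the 5 holidays fall on weekdays; the rest are weekends and were already excluded.
Business days: 226 − 4 = 222.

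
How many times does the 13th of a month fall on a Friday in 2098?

The 13th falls on a Friday when the month's 13th has weekday Fri.
Jan 13 is Mon; Feb 13 is Thu; Mar 13 is Thu; Apr 13 is Sun; May 13 is Tue; Jun 13 is Fri ✓; Jul 13 is Sun; Aug 13 is Wed; Sep 13 is Sat; Oct 13 is Mon; Nov 13 is Thu; Dec 13 is Sat.
Friday the 13ths: Jun.

1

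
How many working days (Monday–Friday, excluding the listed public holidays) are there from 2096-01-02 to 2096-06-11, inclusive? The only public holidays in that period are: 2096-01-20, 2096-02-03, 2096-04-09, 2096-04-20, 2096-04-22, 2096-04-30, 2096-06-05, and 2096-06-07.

109 working days

2096-01-02 is a Monday.
From 2096-01-02 to 2096-06-11 is 162 days inclusive.
162 = 7 × 23 + 1, so there are 23 full weeks plus 1 extra day.
Each full week contributes 5 weekdays (Mon–Fri): 23 × 5 = 115.
The 1 extra day is Mon — 1 of them qualifies.
Total: 115 + 1 = 116.
Holidays: 2096-01-20 (Fri); 2096-02-03 (Fri); 2096-04-09 (Mon); 2096-04-20 (Fri); 2096-04-22 (Sun); 2096-04-30 (Mon); 2096-06-05 (Tue); 2096-06-07 (Thu).
7 of the 8 holidays fall on weekdays; the rest are weekends and were already excluded.
Business days: 116 − 7 = 109.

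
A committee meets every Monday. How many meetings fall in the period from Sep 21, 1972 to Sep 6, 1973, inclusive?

50 Mondays

Sep 21, 1972 is a Thursday.
The range spans 351 days (inclusive of both endpoints).
351 = 7 × 50 + 1, so there are 50 full weeks plus 1 extra day.
Each full week contributes one Monday: 50 so far.
The 1 extra day is Thursday — none qualify.
Total: 50 + 0 = 50.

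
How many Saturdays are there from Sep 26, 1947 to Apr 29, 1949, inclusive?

Sep 26, 1947 is a Friday.
The range spans 582 days (inclusive of both endpoints).
582 = 7 × 83 + 1, so there are 83 full weeks plus 1 extra day.
Each full week contributes one Saturday: 83 so far.
The 1 extra day is Friday — none qualify.
Total: 83 + 0 = 83.

83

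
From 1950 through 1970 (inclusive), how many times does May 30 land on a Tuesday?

Day of week of May 30 in each year:
1950: Tue ✓, 1951: Wed, 1952: Fri, 1953: Sat, 1954: Sun, 1955: Mon, 1956: Wed, 1957: Thu, 1958: Fri, 1959: Sat, 1960: Mon, 1961: Tue ✓, 1962: Wed, 1963: Thu, 1964: Sat, 1965: Sun, 1966: Mon, 1967: Tue ✓, 1968: Thu, 1969: Fri, 1970: Sat
Tuesdays: 1950, 1961, 1967.

3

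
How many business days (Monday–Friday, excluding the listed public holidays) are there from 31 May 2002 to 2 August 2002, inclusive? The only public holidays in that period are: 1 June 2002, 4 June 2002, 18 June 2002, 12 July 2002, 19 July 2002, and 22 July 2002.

31 May 2002 is a Friday.
The range spans 64 days (inclusive of both endpoints).
64 = 7 × 9 + 1, so there are 9 full weeks plus 1 extra day.
Each full week contributes 5 weekdays (Mon–Fri): 9 × 5 = 45.
The 1 extra day is Friday — 1 of them qualifies.
Total: 45 + 1 = 46.
Holidays: 1 June 2002 (Sat); 4 June 2002 (Tue); 18 June 2002 (Tue); 12 July 2002 (Fri); 19 July 2002 (Fri); 22 July 2002 (Mon).
5 of the 6 holidays fall on weekdays; the rest are weekends and were already excluded.
Business days: 46 − 5 = 41.

41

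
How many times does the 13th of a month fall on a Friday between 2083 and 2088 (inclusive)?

9

Friday-the-13ths by year:
2083: Aug
2084: Oct
2085: Apr, Jul
2086: Sep, Dec
2087: Jun
2088: Feb, Aug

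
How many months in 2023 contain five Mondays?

A month has five Mondays exactly when Monday falls within its first (length − 28) days.
Jan: 31 days, starts Sun → 5 of Sun, Mon, Tue ✓
Feb: 28 days, starts Wed → 5 of (none)
Mar: 31 days, starts Wed → 5 of Wed, Thu, Fri
Apr: 30 days, starts Sat → 5 of Sat, Sun
May: 31 days, starts Mon → 5 of Mon, Tue, Wed ✓
Jun: 30 days, starts Thu → 5 of Thu, Fri
Jul: 31 days, starts Sat → 5 of Sat, Sun, Mon ✓
Aug: 31 days, starts Tue → 5 of Tue, Wed, Thu
Sep: 30 days, starts Fri → 5 of Fri, Sat
Oct: 31 days, starts Sun → 5 of Sun, Mon, Tue ✓
Nov: 30 days, starts Wed → 5 of Wed, Thu
Dec: 31 days, starts Fri → 5 of Fri, Sat, Sun
Months with five Mondays: Jan, May, Jul, Oct.

4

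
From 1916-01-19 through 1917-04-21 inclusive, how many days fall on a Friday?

66 Fridays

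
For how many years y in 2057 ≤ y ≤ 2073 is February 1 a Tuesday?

2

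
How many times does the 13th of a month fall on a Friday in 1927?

1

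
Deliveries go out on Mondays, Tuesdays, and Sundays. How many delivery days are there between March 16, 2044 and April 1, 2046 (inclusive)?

March 16, 2044 is a Wednesday.
The range spans 747 days (inclusive of both endpoints).
747 = 7 × 106 + 5, so there are 106 full weeks plus 5 extra days.
Each full week contributes 3 days from the set (Mon, Tue, Sun): 106 × 3 = 318.
The 5 extra days are Wednesday, Thursday, Friday, Saturday, Sunday — 1 of them qualifies.
Total: 318 + 1 = 319.

319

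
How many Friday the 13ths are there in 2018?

2

The 13th falls on a Friday when the month's 13th has weekday Fri.
Jan 13 is Sat; Feb 13 is Tue; Mar 13 is Tue; Apr 13 is Fri ✓; May 13 is Sun; Jun 13 is Wed; Jul 13 is Fri ✓; Aug 13 is Mon; Sep 13 is Thu; Oct 13 is Sat; Nov 13 is Tue; Dec 13 is Thu.
Friday the 13ths: Apr, Jul.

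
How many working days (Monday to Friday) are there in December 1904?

22

December 1, 1904 is a Thursday.
From December 1, 1904 to December 31, 1904 is 31 days inclusive.
31 = 7 × 4 + 3, so there are 4 full weeks plus 3 extra days.
Each full week contributes 5 weekdays (Mon–Fri): 4 × 5 = 20.
The 3 extra days are Thursday, Friday, Saturday — 2 of them qualify.
Total: 20 + 2 = 22.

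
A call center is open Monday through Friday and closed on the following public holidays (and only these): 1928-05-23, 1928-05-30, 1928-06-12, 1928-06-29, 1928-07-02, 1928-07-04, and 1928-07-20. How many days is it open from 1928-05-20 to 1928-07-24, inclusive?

40

1928-05-20 is a Sunday.
The range spans 66 days (inclusive of both endpoints).
66 = 7 × 9 + 3, so there are 9 full weeks plus 3 extra days.
Each full week contributes 5 weekdays (Mon–Fri): 9 × 5 = 45.
The 3 extra days are Sun, Mon, Tue — 2 of them qualify.
Total: 45 + 2 = 47.
Holidays: 1928-05-23 (Wed); 1928-05-30 (Wed); 1928-06-12 (Tue); 1928-06-29 (Fri); 1928-07-02 (Mon); 1928-07-04 (Wed); 1928-07-20 (Fri).
All 7 holidays fall on weekdays, so subtract 7.
Business days: 47 − 7 = 40.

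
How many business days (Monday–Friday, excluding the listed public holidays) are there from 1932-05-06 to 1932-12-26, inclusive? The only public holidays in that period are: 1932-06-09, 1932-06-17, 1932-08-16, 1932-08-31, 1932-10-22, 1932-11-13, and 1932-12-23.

162 business days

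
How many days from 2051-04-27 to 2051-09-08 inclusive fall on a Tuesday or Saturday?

2051-04-27 is a Thursday.
The range spans 135 days (inclusive of both endpoints).
135 = 7 × 19 + 2, so there are 19 full weeks plus 2 extra days.
Each full week contributes 2 days from the set (Tue, Sat): 19 × 2 = 38.
The 2 extra days are Thu, Fri — none qualify.
Total: 38 + 0 = 38.

38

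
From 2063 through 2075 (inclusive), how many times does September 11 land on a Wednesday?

2

Day of week of September 11 in each year:
2063: Tue, 2064: Thu, 2065: Fri, 2066: Sat, 2067: Sun, 2068: Tue, 2069: Wed ✓, 2070: Thu, 2071: Fri, 2072: Sun, 2073: Mon, 2074: Tue, 2075: Wed ✓
Wednesdays: 2069, 2075.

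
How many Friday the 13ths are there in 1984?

The 13th falls on a Friday when the month's 13th has weekday Fri.
Jan 13 is Fri ✓; Feb 13 is Mon; Mar 13 is Tue; Apr 13 is Fri ✓; May 13 is Sun; Jun 13 is Wed; Jul 13 is Fri ✓; Aug 13 is Mon; Sep 13 is Thu; Oct 13 is Sat; Nov 13 is Tue; Dec 13 is Thu.
Friday the 13ths: Jan, Apr, Jul.

3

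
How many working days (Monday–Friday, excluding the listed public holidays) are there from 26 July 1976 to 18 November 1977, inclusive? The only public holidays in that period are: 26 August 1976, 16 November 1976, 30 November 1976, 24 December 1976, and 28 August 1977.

26 July 1976 is a Monday.
The range spans 481 days (inclusive of both endpoints).
481 = 7 × 68 + 5, so there are 68 full weeks plus 5 extra days.
Each full week contributes 5 weekdays (Mon–Fri): 68 × 5 = 340.
The 5 extra days are Mon, Tue, Wed, Thu, Fri — 5 of them qualify.
Total: 340 + 5 = 345.
Holidays: 26 August 1976 (Thu); 16 November 1976 (Tue); 30 November 1976 (Tue); 24 December 1976 (Fri); 28 August 1977 (Sun).
4 of the 5 holidays fall on weekdays; the rest are weekends and were already excluded.
Business days: 345 − 4 = 341.

341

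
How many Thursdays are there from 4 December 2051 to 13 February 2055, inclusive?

167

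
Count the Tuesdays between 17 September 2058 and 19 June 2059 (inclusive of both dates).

17 September 2058 is a Tuesday.
From 17 September 2058 to 19 June 2059 is 276 days inclusive.
276 = 7 × 39 + 3, so there are 39 full weeks plus 3 extra days.
Each full week contributes one Tuesday: 39 so far.
The 3 extra days are Tue, Wed, Thu — 1 of them qualifies.
Total: 39 + 1 = 40.

40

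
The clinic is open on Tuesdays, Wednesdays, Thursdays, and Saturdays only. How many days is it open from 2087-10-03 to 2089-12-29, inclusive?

2087-10-03 is a Friday.
The range spans 819 days (inclusive of both endpoints).
819 = 7 × 117, so the span is exactly 117 full weeks.
Each full week contributes 4 days from the set (Tue, Wed, Thu, Sat): 117 × 4 = 468.
Total: 468.

468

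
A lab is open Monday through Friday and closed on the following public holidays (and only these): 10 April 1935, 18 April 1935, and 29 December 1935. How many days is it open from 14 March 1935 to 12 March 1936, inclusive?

14 March 1935 is a Thursday.
The range spans 365 days (inclusive of both endpoints).
365 = 7 × 52 + 1, so there are 52 full weeks plus 1 extra day.
Each full week contributes 5 weekdays (Mon–Fri): 52 × 5 = 260.
The 1 extra day is Thursday — 1 of them qualifies.
Total: 260 + 1 = 261.
Holidays: 10 April 1935 (Wed); 18 April 1935 (Thu); 29 December 1935 (Sun).
2 of the 3 holidays fall on weekdays; the rest are weekends and were already excluded.
Business days: 261 − 2 = 259.

259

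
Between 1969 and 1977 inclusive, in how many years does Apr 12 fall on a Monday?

Day of week of April 12 in each year:
1969: Sat, 1970: Sun, 1971: Mon ✓, 1972: Wed, 1973: Thu, 1974: Fri, 1975: Sat, 1976: Mon ✓, 1977: Tue
Mondays: 1971, 1976.

2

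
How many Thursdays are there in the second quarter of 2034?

13

April 1, 2034 is a Saturday.
That's 91 days from start to end, counting both.
91 = 7 × 13, so the span is exactly 13 full weeks.
Each full week contributes one Thursday: 13 so far.
Total: 13.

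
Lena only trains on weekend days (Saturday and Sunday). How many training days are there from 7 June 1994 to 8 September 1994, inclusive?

26

7 June 1994 is a Tuesday.
The range spans 94 days (inclusive of both endpoints).
94 = 7 × 13 + 3, so there are 13 full weeks plus 3 extra days.
Each full week contributes 2 weekend days (Sat, Sun): 13 × 2 = 26.
The 3 extra days are Tue, Wed, Thu — none qualify.
Total: 26 + 0 = 26.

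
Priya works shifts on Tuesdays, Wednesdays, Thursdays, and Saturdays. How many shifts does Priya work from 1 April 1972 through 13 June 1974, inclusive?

1 April 1972 is a Saturday.
From 1 April 1972 to 13 June 1974 is 804 days inclusive.
804 = 7 × 114 + 6, so there are 114 full weeks plus 6 extra days.
Each full week contributes 4 days from the set (Tue, Wed, Thu, Sat): 114 × 4 = 456.
The 6 extra days are Sat, Sun, Mon, Tue, Wed, Thu — 4 of them qualify.
Total: 456 + 4 = 460.

460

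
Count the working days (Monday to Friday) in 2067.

Jan 1, 2067 is a Saturday.
That's 365 days from start to end, counting both.
365 = 7 × 52 + 1, so there are 52 full weeks plus 1 extra day.
Each full week contributes 5 weekdays (Mon–Fri): 52 × 5 = 260.
The 1 extra day is Saturday — none qualify.
Total: 260 + 0 = 260.

260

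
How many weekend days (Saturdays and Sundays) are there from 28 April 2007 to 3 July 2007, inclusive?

28 April 2007 is a Saturday.
From 28 April 2007 to 3 July 2007 is 67 days inclusive.
67 = 7 × 9 + 4, so there are 9 full weeks plus 4 extra days.
Each full week contributes 2 weekend days (Sat, Sun): 9 × 2 = 18.
The 4 extra days are Saturday, Sunday, Monday, Tuesday — 2 of them qualify.
Total: 18 + 2 = 20.

20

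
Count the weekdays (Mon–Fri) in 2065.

261 weekdays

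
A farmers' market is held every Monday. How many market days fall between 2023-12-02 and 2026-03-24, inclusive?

2023-12-02 is a Saturday.
That's 844 days from start to end, counting both.
844 = 7 × 120 + 4, so there are 120 full weeks plus 4 extra days.
Each full week contributes one Monday: 120 so far.
The 4 extra days are Saturday, Sunday, Monday, Tuesday — 1 of them qualifies.
Total: 120 + 1 = 121.

121 Mondays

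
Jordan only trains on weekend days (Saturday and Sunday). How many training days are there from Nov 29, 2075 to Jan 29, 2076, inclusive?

18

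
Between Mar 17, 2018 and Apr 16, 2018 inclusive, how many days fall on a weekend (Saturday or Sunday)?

10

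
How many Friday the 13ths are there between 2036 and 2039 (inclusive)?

Friday-the-13ths by year:
2036: Jun
2037: Feb, Mar, Nov
2038: Aug
2039: May

6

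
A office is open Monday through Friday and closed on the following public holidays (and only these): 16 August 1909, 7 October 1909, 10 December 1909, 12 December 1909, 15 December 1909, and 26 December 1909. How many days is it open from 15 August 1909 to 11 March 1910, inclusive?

15 August 1909 is a Sunday.
From 15 August 1909 to 11 March 1910 is 209 days inclusive.
209 = 7 × 29 + 6, so there are 29 full weeks plus 6 extra days.
Each full week contributes 5 weekdays (Mon–Fri): 29 × 5 = 145.
The 6 extra days are Sunday, Monday, Tuesday, Wednesday, Thursday, Friday — 5 of them qualify.
Total: 145 + 5 = 150.
Holidays: 16 August 1909 (Mon); 7 October 1909 (Thu); 10 December 1909 (Fri); 12 December 1909 (Sun); 15 December 1909 (Wed); 26 December 1909 (Sun).
4 of the 6 holidays fall on weekdays; the rest are weekends and were already excluded.
Business days: 150 − 4 = 146.

146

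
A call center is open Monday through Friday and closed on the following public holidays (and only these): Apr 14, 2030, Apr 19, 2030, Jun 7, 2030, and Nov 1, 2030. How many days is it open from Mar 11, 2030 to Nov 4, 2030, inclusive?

168

Mar 11, 2030 is a Monday.
The range spans 239 days (inclusive of both endpoints).
239 = 7 × 34 + 1, so there are 34 full weeks plus 1 extra day.
Each full week contributes 5 weekdays (Mon–Fri): 34 × 5 = 170.
The 1 extra day is Mon — 1 of them qualifies.
Total: 170 + 1 = 171.
Holidays: Apr 14, 2030 (Sun); Apr 19, 2030 (Fri); Jun 7, 2030 (Fri); Nov 1, 2030 (Fri).
3 of the 4 holidays fall on weekdays; the rest are weekends and were already excluded.
Business days: 171 − 3 = 168.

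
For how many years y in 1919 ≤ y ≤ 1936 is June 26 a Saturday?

2

Day of week of June 26 in each year:
1919: Thu, 1920: Sat ✓, 1921: Sun, 1922: Mon, 1923: Tue, 1924: Thu, 1925: Fri, 1926: Sat ✓, 1927: Sun, 1928: Tue, 1929: Wed, 1930: Thu, 1931: Fri, 1932: Sun, 1933: Mon, 1934: Tue, 1935: Wed, 1936: Fri
Saturdays: 1920, 1926.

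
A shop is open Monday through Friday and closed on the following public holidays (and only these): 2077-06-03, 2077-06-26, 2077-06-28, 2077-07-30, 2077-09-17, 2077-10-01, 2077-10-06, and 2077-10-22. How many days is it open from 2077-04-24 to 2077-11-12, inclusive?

138

2077-04-24 is a Saturday.
The range spans 203 days (inclusive of both endpoints).
203 = 7 × 29, so the span is exactly 29 full weeks.
Each full week contributes 5 weekdays (Mon–Fri): 29 × 5 = 145.
Total: 145.
Holidays: 2077-06-03 (Thu); 2077-06-26 (Sat); 2077-06-28 (Mon); 2077-07-30 (Fri); 2077-09-17 (Fri); 2077-10-01 (Fri); 2077-10-06 (Wed); 2077-10-22 (Fri).
7 of the 8 holidays fall on weekdays; the rest are weekends and were already excluded.
Business days: 145 − 7 = 138.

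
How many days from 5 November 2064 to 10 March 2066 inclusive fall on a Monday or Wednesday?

5 November 2064 is a Wednesday.
That's 491 days from start to end, counting both.
491 = 7 × 70 + 1, so there are 70 full weeks plus 1 extra day.
Each full week contributes 2 days from the set (Mon, Wed): 70 × 2 = 140.
The 1 extra day is Wed — 1 of them qualifies.
Total: 140 + 1 = 141.

141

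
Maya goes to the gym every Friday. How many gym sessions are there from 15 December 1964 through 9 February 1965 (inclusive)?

8 Fridays

15 December 1964 is a Tuesday.
From 15 December 1964 to 9 February 1965 is 57 days inclusive.
57 = 7 × 8 + 1, so there are 8 full weeks plus 1 extra day.
Each full week contributes one Friday: 8 so far.
The 1 extra day is Tue — none qualify.
Total: 8 + 0 = 8.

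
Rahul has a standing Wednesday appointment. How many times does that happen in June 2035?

2035-06-01 is a Friday.
That's 30 days from start to end, counting both.
30 = 7 × 4 + 2, so there are 4 full weeks plus 2 extra days.
Each full week contributes one Wednesday: 4 so far.
The 2 extra days are Fri, Sat — none qualify.
Total: 4 + 0 = 4.

4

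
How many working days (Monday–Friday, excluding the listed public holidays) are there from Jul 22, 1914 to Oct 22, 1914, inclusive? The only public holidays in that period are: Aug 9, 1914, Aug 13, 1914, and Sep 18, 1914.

Jul 22, 1914 is a Wednesday.
The range spans 93 days (inclusive of both endpoints).
93 = 7 × 13 + 2, so there are 13 full weeks plus 2 extra days.
Each full week contributes 5 weekdays (Mon–Fri): 13 × 5 = 65.
The 2 extra days are Wednesday, Thursday — 2 of them qualify.
Total: 65 + 2 = 67.
Holidays: Aug 9, 1914 (Sun); Aug 13, 1914 (Thu); Sep 18, 1914 (Fri).
2 of the 3 holidays fall on weekdays; the rest are weekends and were already excluded.
Business days: 67 − 2 = 65.

65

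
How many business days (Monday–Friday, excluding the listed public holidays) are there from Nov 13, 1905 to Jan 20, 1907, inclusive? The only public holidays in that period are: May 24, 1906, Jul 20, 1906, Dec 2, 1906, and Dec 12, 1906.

Nov 13, 1905 is a Monday.
The range spans 434 days (inclusive of both endpoints).
434 = 7 × 62, so the span is exactly 62 full weeks.
Each full week contributes 5 weekdays (Mon–Fri): 62 × 5 = 310.
Total: 310.
Holidays: May 24, 1906 (Thu); Jul 20, 1906 (Fri); Dec 2, 1906 (Sun); Dec 12, 1906 (Wed).
3 of the 4 holidays fall on weekdays; the rest are weekends and were already excluded.
Business days: 310 − 3 = 307.

307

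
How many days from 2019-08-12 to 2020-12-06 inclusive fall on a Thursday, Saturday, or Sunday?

2019-08-12 is a Monday.
That's 483 days from start to end, counting both.
483 = 7 × 69, so the span is exactly 69 full weeks.
Each full week contributes 3 days from the set (Thu, Sat, Sun): 69 × 3 = 207.
Total: 207.

207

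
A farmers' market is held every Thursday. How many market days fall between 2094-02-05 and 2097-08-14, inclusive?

2094-02-05 is a Friday.
That's 1287 days from start to end, counting both.
1287 = 7 × 183 + 6, so there are 183 full weeks plus 6 extra days.
Each full week contributes one Thursday: 183 so far.
The 6 extra days are Friday, Saturday, Sunday, Monday, Tuesday, Wednesday — none qualify.
Total: 183 + 0 = 183.

183 Thursdays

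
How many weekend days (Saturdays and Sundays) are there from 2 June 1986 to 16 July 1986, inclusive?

2 June 1986 is a Monday.
From 2 June 1986 to 16 July 1986 is 45 days inclusive.
45 = 7 × 6 + 3, so there are 6 full weeks plus 3 extra days.
Each full week contributes 2 weekend days (Sat, Sun): 6 × 2 = 12.
The 3 extra days are Mon, Tue, Wed — none qualify.
Total: 12 + 0 = 12.

12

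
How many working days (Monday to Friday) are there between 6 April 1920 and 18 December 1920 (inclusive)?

184

6 April 1920 is a Tuesday.
That's 257 days from start to end, counting both.
257 = 7 × 36 + 5, so there are 36 full weeks plus 5 extra days.
Each full week contributes 5 weekdays (Mon–Fri): 36 × 5 = 180.
The 5 extra days are Tue, Wed, Thu, Fri, Sat — 4 of them qualify.
Total: 180 + 4 = 184.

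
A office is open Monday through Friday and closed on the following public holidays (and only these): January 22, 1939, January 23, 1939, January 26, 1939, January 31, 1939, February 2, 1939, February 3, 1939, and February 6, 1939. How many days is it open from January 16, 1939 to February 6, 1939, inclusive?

10 working days

January 16, 1939 is a Monday.
From January 16, 1939 to February 6, 1939 is 22 days inclusive.
22 = 7 × 3 + 1, so there are 3 full weeks plus 1 extra day.
Each full week contributes 5 weekdays (Mon–Fri): 3 × 5 = 15.
The 1 extra day is Monday — 1 of them qualifies.
Total: 15 + 1 = 16.
Holidays: January 22, 1939 (Sun); January 23, 1939 (Mon); January 26, 1939 (Thu); January 31, 1939 (Tue); February 2, 1939 (Thu); February 3, 1939 (Fri); February 6, 1939 (Mon).
6 of the 7 holidays fall on weekdays; the rest are weekends and were already excluded.
Business days: 16 − 6 = 10.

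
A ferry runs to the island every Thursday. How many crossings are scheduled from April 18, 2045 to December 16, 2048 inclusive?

April 18, 2045 is a Tuesday.
From April 18, 2045 to December 16, 2048 is 1339 days inclusive.
1339 = 7 × 191 + 2, so there are 191 full weeks plus 2 extra days.
Each full week contributes one Thursday: 191 so far.
The 2 extra days are Tue, Wed — none qualify.
Total: 191 + 0 = 191.

191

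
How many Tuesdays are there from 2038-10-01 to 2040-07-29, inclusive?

2038-10-01 is a Friday.
The range spans 668 days (inclusive of both endpoints).
668 = 7 × 95 + 3, so there are 95 full weeks plus 3 extra days.
Each full week contributes one Tuesday: 95 so far.
The 3 extra days are Friday, Saturday, Sunday — none qualify.
Total: 95 + 0 = 95.

95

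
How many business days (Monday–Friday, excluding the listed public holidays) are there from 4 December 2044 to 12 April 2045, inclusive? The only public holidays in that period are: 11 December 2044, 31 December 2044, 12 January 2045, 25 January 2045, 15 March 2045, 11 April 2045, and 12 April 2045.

88 business days

4 December 2044 is a Sunday.
From 4 December 2044 to 12 April 2045 is 130 days inclusive.
130 = 7 × 18 + 4, so there are 18 full weeks plus 4 extra days.
Each full week contributes 5 weekdays (Mon–Fri): 18 × 5 = 90.
The 4 extra days are Sun, Mon, Tue, Wed — 3 of them qualify.
Total: 90 + 3 = 93.
Holidays: 11 December 2044 (Sun); 31 December 2044 (Sat); 12 January 2045 (Thu); 25 January 2045 (Wed); 15 March 2045 (Wed); 11 April 2045 (Tue); 12 April 2045 (Wed).
5 of the 7 holidays fall on weekdays; the rest are weekends and were already excluded.
Business days: 93 − 5 = 88.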